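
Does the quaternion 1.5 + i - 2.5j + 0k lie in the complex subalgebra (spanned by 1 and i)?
No. The quaternion 1.5 + i - 2.5j has j-coefficient y = -2.5 and k-coefficient z = 0, not both zero, so it does not lie in the complex subalgebra spanned by 1 and i.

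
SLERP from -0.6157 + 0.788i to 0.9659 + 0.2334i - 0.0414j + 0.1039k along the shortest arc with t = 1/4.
-0.8118 + 0.5829i + 0.0128j - 0.0322k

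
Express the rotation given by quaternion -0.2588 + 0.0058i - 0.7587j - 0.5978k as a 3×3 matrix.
[[-0.866, -0.3182, 0.3858], [0.3006, 0.2852, 0.9101], [-0.3996, 0.9041, -0.1513]]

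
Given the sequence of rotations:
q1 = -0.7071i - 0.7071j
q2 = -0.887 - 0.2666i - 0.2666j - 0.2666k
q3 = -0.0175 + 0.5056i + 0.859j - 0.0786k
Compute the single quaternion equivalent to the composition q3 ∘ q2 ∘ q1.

q2 · q1 = -0.377 + 0.4387i + 0.8157j
q3 · q2 · q1 = -0.9159 - 0.1342i - 0.3726j + 0.0652k
-0.9159 - 0.1342i - 0.3726j + 0.0652k


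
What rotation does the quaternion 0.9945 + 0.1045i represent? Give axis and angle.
axis = (1, 0, 0), θ = 12°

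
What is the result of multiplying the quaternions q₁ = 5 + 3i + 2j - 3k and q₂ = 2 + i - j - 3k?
2i + 5j - 26k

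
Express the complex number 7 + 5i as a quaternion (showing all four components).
7 + 5i + 0j + 0k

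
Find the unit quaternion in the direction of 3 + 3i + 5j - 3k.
0.416 + 0.416i + 0.6934j - 0.416k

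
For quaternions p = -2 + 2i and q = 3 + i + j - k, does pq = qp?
No: pq = -8 + 4i + 4k ≠ -8 + 4i - 4j = qp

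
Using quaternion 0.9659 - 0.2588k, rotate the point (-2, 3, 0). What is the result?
(-0.232, 3.598, 0)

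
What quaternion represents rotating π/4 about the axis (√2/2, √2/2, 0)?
0.9239 + 0.2706i + 0.2706j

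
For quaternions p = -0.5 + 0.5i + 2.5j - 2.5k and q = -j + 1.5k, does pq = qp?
No: pq = 6.25 + 1.25i - 0.25j - 1.25k ≠ 6.25 - 1.25i + 1.25j - 0.25k = qp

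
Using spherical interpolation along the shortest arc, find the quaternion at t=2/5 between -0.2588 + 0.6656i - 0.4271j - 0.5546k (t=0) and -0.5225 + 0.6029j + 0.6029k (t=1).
0.0715 + 0.4575i - 0.5814j - 0.669k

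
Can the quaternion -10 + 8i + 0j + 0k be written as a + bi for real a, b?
Yes. The quaternion -10 + 8i has j- and k-coefficients y = z = 0, so it lies in the complex subalgebra spanned by 1 and i.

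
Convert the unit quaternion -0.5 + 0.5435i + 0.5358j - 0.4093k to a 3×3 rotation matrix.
[[0.0908, 0.1731, -0.9807], [0.9917, 0.0742, 0.1049], [0.0909, -0.9821, -0.1649]]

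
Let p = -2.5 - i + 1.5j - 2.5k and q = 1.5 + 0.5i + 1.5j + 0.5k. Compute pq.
-4.25 + 1.75i - 2.25j - 7.25k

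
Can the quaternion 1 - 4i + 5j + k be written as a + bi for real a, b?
No. The quaternion 1 - 4i + 5j + k has j-coefficient y = 5 and k-coefficient z = 1, not both zero, so it does not lie in the complex subalgebra spanned by 1 and i.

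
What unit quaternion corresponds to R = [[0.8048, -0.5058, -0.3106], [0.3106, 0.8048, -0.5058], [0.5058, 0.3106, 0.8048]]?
0.9239 + 0.2209i - 0.2209j + 0.2209k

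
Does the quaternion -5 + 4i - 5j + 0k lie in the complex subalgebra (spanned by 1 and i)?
No. The quaternion -5 + 4i - 5j has j-coefficient y = -5 and k-coefficient z = 0, not both zero, so it does not lie in the complex subalgebra spanned by 1 and i.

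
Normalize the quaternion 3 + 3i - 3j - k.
0.5669 + 0.5669i - 0.5669j - 0.189k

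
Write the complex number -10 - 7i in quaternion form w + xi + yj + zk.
-10 - 7i + 0j + 0k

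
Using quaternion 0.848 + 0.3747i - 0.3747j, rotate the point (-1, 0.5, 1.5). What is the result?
(-1.813, -0.313, 0.34)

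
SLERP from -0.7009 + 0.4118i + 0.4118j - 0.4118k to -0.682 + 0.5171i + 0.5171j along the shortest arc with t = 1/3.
-0.7099 + 0.4571i + 0.4571j - 0.2796k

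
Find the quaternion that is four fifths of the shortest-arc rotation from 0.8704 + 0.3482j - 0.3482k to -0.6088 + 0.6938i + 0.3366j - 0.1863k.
0.76 - 0.6114i - 0.2072j + 0.0748k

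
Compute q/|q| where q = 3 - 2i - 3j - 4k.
0.4867 - 0.3244i - 0.4867j - 0.6489k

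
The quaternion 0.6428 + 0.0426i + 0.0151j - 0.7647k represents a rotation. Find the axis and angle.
axis = (0.0556, 0.0197, -0.9983), θ = 100°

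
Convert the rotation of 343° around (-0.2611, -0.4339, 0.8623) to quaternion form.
-0.989 - 0.0386i - 0.0641j + 0.1275k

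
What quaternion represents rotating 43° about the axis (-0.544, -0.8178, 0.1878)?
0.9304 - 0.1994i - 0.2997j + 0.0688k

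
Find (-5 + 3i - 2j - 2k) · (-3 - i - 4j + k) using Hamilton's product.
12 - 14i + 25j - 13k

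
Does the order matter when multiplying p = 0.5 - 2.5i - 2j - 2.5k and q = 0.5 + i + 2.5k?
Yes: pq = 9 - 5.75i + 2.75j + 2k ≠ 9 + 4.25i - 4.75j - 2k = qp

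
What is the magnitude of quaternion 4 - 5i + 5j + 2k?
√70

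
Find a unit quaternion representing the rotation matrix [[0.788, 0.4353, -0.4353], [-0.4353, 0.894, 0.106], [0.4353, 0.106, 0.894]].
0.9455 - 0.2302j - 0.2302k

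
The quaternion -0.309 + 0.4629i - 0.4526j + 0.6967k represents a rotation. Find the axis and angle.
axis = (0.4867, -0.4759, 0.7326), θ = 216°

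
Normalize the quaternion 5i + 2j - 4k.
0.7454i + 0.2981j - 0.5963k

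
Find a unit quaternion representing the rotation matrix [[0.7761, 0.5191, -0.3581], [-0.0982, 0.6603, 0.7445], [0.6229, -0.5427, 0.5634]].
0.866 - 0.3716i - 0.2832j - 0.1782k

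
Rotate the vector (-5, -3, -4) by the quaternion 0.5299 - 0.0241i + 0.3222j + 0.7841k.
(3.511, -5.508, -2.708)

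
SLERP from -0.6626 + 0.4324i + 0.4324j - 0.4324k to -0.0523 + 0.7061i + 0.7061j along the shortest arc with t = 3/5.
-0.3297 + 0.6535i + 0.6535j - 0.1929k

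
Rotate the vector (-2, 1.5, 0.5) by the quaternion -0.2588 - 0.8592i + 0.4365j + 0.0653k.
(-2.464, 0.646, 0.096)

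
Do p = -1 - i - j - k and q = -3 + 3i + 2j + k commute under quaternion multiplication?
No: pq = 9 + i - j + 3k ≠ 9 - i + 3j + k = qp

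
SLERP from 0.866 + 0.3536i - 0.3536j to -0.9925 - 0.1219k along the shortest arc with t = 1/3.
0.9386 + 0.2422i - 0.2422j + 0.0424k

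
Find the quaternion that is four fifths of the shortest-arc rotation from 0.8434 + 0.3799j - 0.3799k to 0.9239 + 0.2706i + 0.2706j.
0.9254 + 0.2197i + 0.2987j - 0.079k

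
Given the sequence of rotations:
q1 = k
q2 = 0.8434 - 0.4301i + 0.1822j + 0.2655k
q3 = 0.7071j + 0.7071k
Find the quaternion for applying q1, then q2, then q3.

q2 · q1 = -0.2655 + 0.1822i + 0.4301j + 0.8434k
q3 · q2 · q1 = -0.9005 + 0.2922i - 0.0589j - 0.3166k
-0.9005 + 0.2922i - 0.0589j - 0.3166k


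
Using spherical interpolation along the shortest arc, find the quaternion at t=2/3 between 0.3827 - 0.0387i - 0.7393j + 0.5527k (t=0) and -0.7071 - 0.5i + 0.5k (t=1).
-0.4179 - 0.448i - 0.3644j + 0.7013k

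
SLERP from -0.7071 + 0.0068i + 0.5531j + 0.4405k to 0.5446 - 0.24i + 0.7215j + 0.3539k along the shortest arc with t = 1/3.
-0.3281 - 0.1041i + 0.781j + 0.5211k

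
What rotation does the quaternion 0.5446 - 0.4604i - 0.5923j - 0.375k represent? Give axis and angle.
axis = (-0.5489, -0.7062, -0.4471), θ = 114°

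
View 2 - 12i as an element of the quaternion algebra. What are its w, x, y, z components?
2 - 12i + 0j + 0k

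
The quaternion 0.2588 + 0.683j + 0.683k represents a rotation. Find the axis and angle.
axis = (0, √2/2, √2/2), θ = 5π/6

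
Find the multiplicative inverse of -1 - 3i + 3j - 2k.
-0.0435 + 0.1304i - 0.1304j + 0.087k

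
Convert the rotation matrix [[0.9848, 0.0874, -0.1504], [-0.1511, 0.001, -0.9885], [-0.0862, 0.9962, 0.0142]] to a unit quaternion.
0.7071 + 0.7017i - 0.0227j - 0.0843k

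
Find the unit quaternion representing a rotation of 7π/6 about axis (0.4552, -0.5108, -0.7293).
-0.2588 + 0.4397i - 0.4934j - 0.7044k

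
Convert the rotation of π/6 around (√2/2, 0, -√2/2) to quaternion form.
0.9659 + 0.183i - 0.183k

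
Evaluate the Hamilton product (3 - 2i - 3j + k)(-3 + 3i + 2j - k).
4 + 16i + 16j - k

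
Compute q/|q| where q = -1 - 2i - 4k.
-0.2182 - 0.4364i - 0.8729k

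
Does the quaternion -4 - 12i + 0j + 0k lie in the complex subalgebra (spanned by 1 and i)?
Yes. The quaternion -4 - 12i has j- and k-coefficients y = z = 0, so it lies in the complex subalgebra spanned by 1 and i.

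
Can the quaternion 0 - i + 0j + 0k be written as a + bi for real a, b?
Yes. The quaternion -i has j- and k-coefficients y = z = 0, so it lies in the complex subalgebra spanned by 1 and i.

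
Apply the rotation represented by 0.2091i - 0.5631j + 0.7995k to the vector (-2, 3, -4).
(-0.219, 2.975, -4.483)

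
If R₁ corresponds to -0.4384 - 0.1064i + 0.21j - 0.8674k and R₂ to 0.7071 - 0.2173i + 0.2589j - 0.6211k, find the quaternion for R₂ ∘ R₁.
-0.9262 - 0.0741i - 0.0874j - 0.3591k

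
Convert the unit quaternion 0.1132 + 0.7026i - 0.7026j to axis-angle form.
axis = (√2/2, -√2/2, 0), θ = 167°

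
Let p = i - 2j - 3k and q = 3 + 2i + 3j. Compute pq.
4 + 12i - 12j - 2k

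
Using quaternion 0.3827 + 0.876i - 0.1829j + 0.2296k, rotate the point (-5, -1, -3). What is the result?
(-4.429, 3.627, -1.493)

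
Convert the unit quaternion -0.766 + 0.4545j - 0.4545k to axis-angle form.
axis = (0, √2/2, -√2/2), θ = 280°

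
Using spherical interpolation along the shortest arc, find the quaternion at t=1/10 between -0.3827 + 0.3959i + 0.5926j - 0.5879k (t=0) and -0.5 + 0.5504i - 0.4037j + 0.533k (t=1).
-0.2991 + 0.3046i + 0.6324j - 0.6464k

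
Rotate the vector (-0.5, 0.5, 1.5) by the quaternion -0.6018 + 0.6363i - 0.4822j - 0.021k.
(0.244, 1.568, -0.481)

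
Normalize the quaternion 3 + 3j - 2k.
0.6396 + 0.6396j - 0.4264k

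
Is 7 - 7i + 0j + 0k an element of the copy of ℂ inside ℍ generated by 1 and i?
Yes. The quaternion 7 - 7i has j- and k-coefficients y = z = 0, so it lies in the complex subalgebra spanned by 1 and i.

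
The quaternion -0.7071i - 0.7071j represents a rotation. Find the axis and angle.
axis = (-√2/2, -√2/2, 0), θ = π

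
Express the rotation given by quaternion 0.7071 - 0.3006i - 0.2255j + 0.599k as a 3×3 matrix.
[[0.1807, -0.7115, -0.679], [0.9827, 0.1017, 0.155], [-0.0412, -0.6953, 0.7176]]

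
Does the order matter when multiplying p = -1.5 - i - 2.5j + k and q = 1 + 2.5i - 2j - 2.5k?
Yes: pq = -1.5 + 3.5i + 0.5j + 13k ≠ -1.5 - 13i + 0.5j - 3.5k = qp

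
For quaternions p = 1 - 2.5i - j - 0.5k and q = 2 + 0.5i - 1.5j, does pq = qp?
No: pq = 1.75 - 5.25i - 3.75j + 3.25k ≠ 1.75 - 3.75i - 3.25j - 5.25k = qp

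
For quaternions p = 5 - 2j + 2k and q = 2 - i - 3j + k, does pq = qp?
No: pq = 2 - i - 21j + 7k ≠ 2 - 9i - 17j + 11k = qp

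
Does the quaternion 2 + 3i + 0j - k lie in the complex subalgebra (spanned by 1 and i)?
No. The quaternion 2 + 3i - k has j-coefficient y = 0 and k-coefficient z = -1, not both zero, so it does not lie in the complex subalgebra spanned by 1 and i.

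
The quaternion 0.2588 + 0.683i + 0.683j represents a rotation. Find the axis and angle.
axis = (√2/2, √2/2, 0), θ = 5π/6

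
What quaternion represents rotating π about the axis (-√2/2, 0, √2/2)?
-0.7071i + 0.7071k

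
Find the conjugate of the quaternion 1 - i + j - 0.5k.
1 + i - j + 0.5k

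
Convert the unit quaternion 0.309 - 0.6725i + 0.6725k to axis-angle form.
axis = (-√2/2, 0, √2/2), θ = 144°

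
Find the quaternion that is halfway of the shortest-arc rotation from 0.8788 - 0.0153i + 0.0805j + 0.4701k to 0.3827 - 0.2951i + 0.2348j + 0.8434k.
0.6731 - 0.1656i + 0.1682j + 0.7009k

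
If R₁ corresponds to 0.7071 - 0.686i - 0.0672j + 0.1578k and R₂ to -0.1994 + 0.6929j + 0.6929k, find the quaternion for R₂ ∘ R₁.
-0.2038 + 0.2927i + 0.028j + 0.9338k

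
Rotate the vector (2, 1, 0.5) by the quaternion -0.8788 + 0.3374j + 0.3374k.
(1.386, -0.3, 1.8)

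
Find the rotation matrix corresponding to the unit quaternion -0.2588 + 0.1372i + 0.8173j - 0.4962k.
[[-0.8284, -0.0326, -0.5592], [0.4811, 0.4699, -0.7401], [0.2869, -0.8821, -0.3736]]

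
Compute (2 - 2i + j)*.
2 + 2i - j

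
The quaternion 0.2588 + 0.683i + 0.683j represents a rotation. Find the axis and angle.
axis = (√2/2, √2/2, 0), θ = 5π/6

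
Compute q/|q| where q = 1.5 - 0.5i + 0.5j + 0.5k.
0.866 - 0.2887i + 0.2887j + 0.2887k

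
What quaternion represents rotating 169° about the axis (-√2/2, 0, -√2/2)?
0.0958 - 0.7039i - 0.7039k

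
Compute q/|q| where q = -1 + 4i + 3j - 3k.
-0.169 + 0.6761i + 0.5071j - 0.5071k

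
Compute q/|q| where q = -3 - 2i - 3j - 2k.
-0.5883 - 0.3922i - 0.5883j - 0.3922k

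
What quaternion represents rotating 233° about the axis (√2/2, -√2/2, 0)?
-0.4462 + 0.6328i - 0.6328j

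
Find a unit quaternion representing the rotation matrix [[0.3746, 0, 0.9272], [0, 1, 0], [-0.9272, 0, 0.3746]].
0.829 + 0.5592j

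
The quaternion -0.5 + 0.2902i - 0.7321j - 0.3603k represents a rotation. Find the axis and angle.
axis = (0.3351, -0.8454, -0.416), θ = 4π/3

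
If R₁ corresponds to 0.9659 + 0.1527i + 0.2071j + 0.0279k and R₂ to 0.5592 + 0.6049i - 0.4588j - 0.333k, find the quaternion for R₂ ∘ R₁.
0.5521 + 0.7258i - 0.3951j - 0.1107k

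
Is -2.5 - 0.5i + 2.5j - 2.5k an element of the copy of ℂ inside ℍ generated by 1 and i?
No. The quaternion -2.5 - 0.5i + 2.5j - 2.5k has j-coefficient y = 2.5 and k-coefficient z = -2.5, not both zero, so it does not lie in the complex subalgebra spanned by 1 and i.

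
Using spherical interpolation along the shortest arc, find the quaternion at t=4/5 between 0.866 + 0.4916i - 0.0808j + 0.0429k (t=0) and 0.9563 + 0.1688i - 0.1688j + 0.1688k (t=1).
0.9485 + 0.2367i - 0.1527j + 0.1449k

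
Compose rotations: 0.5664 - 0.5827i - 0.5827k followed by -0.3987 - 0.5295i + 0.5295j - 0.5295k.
-0.8429 - 0.3761i + 0.2999j + 0.241k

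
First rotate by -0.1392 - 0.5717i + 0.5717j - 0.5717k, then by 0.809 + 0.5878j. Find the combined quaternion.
-0.4487 - 0.7986i + 0.3807j - 0.1265k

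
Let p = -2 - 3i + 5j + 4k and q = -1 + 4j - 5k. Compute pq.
2 - 38i - 28j - 6k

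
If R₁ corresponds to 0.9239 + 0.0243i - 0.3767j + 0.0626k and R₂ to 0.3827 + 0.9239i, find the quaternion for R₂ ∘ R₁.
0.3311 + 0.8629i - 0.202j - 0.3241k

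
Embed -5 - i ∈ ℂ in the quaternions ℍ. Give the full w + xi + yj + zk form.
-5 - i + 0j + 0k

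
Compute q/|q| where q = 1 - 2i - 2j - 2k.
0.2774 - 0.5547i - 0.5547j - 0.5547k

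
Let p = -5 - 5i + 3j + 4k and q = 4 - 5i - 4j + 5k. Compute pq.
-53 + 36i + 37j + 26k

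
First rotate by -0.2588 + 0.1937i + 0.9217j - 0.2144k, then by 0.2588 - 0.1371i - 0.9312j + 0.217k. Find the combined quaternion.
0.8644 + 0.0853i + 0.4922j - 0.0576k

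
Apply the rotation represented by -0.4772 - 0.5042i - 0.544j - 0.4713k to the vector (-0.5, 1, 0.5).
(0.614, -0.436, 0.966)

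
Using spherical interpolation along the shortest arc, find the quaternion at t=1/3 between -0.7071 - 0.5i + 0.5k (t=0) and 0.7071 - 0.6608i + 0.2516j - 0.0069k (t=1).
-0.8984 - 0.1061i - 0.1147j + 0.4105k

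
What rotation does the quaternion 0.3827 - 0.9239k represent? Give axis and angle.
axis = (0, 0, -1), θ = 3π/4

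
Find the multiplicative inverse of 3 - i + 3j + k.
0.15 + 0.05i - 0.15j - 0.05k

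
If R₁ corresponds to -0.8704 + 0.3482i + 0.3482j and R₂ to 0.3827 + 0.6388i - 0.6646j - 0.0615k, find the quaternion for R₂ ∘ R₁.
-0.3241 - 0.4013i + 0.6903j + 0.5074k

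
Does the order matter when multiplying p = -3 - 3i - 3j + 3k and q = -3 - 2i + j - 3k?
Yes: pq = 15 + 21i - 9j - 9k ≠ 15 + 9i + 21j + 9k = qp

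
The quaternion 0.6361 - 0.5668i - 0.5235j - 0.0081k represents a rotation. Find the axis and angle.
axis = (-0.7346, -0.6785, -0.0105), θ = 101°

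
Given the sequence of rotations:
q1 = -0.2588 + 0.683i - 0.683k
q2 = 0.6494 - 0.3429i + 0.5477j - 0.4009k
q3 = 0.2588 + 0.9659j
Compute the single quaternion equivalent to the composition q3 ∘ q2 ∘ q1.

q2 · q1 = -0.2077 + 0.1582i - 0.6498j - 0.7139k
q3 · q2 · q1 = 0.5739 - 0.6486i - 0.3688j - 0.3376k
0.5739 - 0.6486i - 0.3688j - 0.3376k


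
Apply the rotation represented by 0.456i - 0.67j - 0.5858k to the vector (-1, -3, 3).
(0.814, 3.273, -2.762)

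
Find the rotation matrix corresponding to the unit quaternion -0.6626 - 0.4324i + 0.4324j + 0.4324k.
[[0.2521, 0.1991, -0.947], [-0.947, 0.2521, -0.1991], [0.1991, 0.947, 0.2521]]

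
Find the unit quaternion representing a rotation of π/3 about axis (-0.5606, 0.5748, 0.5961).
0.866 - 0.2803i + 0.2874j + 0.298k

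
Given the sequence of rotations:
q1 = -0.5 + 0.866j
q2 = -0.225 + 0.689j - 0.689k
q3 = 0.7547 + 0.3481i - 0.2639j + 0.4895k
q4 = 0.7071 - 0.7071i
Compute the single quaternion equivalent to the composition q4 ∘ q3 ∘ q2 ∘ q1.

q2 · q1 = -0.4842 + 0.5967i - 0.5393j + 0.3445k
q3 · q2 · q1 = -0.8841 + 0.4549i - 0.1071j - 0.0073k
q4 · q3 · q2 · q1 = -0.3035 + 0.9468i - 0.0809j + 0.0706k
-0.3035 + 0.9468i - 0.0809j + 0.0706k


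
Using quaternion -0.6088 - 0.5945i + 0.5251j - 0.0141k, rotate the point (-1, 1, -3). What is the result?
(0.778, 3.116, 0.828)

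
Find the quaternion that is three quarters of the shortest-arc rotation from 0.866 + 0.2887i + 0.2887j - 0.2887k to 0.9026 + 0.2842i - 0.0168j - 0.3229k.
0.9016 + 0.2879i + 0.0606j - 0.3172k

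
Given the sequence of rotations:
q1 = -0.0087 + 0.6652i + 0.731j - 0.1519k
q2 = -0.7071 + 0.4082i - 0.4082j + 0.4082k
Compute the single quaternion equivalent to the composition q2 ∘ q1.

q2 · q1 = 0.095 - 0.7103i - 0.1798j + 0.6738k
0.095 - 0.7103i - 0.1798j + 0.6738k


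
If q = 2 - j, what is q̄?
2 + j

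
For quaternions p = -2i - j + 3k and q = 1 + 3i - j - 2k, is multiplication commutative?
No: pq = 11 + 3i + 4j + 8k ≠ 11 - 7i - 6j - 2k = qp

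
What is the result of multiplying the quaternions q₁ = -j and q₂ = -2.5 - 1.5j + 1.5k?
-1.5 - 1.5i + 2.5j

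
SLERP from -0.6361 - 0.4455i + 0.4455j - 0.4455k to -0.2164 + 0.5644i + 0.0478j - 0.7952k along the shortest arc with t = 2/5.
-0.5771 - 0.034i + 0.3505j - 0.7369k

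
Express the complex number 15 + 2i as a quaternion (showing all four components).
15 + 2i + 0j + 0k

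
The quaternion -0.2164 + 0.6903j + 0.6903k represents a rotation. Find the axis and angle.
axis = (0, √2/2, √2/2), θ = 205°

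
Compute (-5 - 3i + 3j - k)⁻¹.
-0.1136 + 0.0682i - 0.0682j + 0.0227k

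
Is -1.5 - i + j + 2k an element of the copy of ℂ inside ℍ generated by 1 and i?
No. The quaternion -1.5 - i + j + 2k has j-coefficient y = 1 and k-coefficient z = 2, not both zero, so it does not lie in the complex subalgebra spanned by 1 and i.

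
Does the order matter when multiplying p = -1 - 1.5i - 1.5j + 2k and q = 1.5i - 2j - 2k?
Yes: pq = 3.25 + 5.5i + 2j + 7.25k ≠ 3.25 - 8.5i + 2j - 3.25k = qp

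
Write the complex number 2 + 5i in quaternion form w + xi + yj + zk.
2 + 5i + 0j + 0k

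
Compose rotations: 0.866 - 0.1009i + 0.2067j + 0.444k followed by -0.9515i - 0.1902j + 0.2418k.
-0.1641 - 0.9584i + 0.2334j - 0.0065k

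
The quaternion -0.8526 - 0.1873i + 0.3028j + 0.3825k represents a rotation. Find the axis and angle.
axis = (-0.3584, 0.5794, 0.732), θ = 297°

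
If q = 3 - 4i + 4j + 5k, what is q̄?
3 + 4i - 4j - 5k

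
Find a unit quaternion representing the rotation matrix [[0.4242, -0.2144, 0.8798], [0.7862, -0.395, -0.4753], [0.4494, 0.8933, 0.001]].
0.5075 + 0.6742i + 0.212j + 0.4929k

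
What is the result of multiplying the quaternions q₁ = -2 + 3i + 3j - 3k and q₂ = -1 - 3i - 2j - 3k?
8 - 12i + 19j + 12k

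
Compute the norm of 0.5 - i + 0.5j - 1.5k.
1.936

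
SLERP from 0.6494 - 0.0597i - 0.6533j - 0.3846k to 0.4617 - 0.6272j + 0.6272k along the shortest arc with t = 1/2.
0.6484 - 0.0348i - 0.7472j + 0.1416k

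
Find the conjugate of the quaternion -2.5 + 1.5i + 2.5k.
-2.5 - 1.5i - 2.5k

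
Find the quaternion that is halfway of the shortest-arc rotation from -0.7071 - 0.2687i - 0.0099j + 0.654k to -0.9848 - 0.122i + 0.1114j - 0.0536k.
-0.9195 - 0.2123i + 0.0552j + 0.3263k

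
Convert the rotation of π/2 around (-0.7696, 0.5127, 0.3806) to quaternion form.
0.7071 - 0.5442i + 0.3625j + 0.2691k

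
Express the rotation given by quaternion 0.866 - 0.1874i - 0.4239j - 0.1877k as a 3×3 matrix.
[[0.5702, 0.484, -0.6638], [-0.1662, 0.8593, 0.4837], [0.8045, -0.1654, 0.5704]]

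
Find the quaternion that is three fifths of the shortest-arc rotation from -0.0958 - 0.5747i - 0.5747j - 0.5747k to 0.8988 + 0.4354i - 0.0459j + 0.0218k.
-0.6923 - 0.6015i - 0.2566j - 0.3051k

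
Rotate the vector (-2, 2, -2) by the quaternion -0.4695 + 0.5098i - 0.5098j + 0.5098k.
(-2, 2, -2)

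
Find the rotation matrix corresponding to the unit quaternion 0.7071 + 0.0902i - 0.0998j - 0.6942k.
[[0.0163, 0.9637, -0.2664], [-0.9997, 0.0199, 0.011], [0.0159, 0.2661, 0.9638]]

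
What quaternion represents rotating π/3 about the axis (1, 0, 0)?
0.866 + 0.5i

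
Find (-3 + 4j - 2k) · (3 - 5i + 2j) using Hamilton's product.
-17 + 19i + 16j + 14k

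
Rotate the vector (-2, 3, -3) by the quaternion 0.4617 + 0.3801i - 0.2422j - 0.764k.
(4.547, 0.353, 1.096)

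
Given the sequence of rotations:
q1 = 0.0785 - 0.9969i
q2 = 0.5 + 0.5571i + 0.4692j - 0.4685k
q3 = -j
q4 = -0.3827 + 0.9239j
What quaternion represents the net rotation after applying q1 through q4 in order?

q2 · q1 = 0.5946 - 0.4547i + 0.5039j + 0.431k
q3 · q2 · q1 = 0.5039 - 0.431i - 0.5946j - 0.4547k
q4 · q3 · q2 · q1 = 0.3565 - 0.2552i + 0.6931j + 0.5722k
0.3565 - 0.2552i + 0.6931j + 0.5722k


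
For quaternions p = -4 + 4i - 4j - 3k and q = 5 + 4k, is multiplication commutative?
No: pq = -8 + 4i - 36j - 31k ≠ -8 + 36i - 4j - 31k = qp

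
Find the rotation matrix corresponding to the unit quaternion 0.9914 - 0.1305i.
[[1, 0, 0], [0, 0.9659, 0.2588], [0, -0.2588, 0.9659]]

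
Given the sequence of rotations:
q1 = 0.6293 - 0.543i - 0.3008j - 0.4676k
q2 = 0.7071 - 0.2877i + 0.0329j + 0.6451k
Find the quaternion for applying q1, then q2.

q2 · q1 = 0.6003 - 0.3863i - 0.6768j + 0.1797k
0.6003 - 0.3863i - 0.6768j + 0.1797k


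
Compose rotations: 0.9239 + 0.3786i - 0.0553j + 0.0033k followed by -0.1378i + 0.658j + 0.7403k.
0.0861 - 0.0842i + 0.8887j + 0.4425k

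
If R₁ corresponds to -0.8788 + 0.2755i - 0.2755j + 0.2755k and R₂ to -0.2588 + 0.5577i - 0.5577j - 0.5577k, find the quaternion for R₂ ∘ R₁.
0.0738 - 0.8687i + 0.2541j + 0.4188k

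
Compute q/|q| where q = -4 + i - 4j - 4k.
-0.5714 + 0.1429i - 0.5714j - 0.5714k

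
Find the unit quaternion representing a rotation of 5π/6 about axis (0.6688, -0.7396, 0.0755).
0.2588 + 0.646i - 0.7144j + 0.0729k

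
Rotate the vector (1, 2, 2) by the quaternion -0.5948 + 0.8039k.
(1.62, -1.541, 2)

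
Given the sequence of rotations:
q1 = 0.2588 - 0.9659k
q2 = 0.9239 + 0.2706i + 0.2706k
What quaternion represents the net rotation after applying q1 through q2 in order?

q2 · q1 = 0.5005 + 0.07i + 0.2614j - 0.8224k
0.5005 + 0.07i + 0.2614j - 0.8224k


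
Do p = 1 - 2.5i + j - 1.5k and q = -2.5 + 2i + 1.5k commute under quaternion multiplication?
No: pq = 4.75 + 9.75i - 1.75j + 3.25k ≠ 4.75 + 6.75i - 3.25j + 7.25k = qp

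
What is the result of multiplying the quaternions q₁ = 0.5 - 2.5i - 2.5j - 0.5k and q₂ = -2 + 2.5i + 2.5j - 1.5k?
10.75 + 11.25i + 1.25j + 0.25k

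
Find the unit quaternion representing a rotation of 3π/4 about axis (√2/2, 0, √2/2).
0.3827 + 0.6533i + 0.6533k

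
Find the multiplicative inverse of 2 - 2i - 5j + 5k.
0.0345 + 0.0345i + 0.0862j - 0.0862k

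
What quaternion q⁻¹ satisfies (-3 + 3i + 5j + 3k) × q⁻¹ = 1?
-0.0577 - 0.0577i - 0.0962j - 0.0577k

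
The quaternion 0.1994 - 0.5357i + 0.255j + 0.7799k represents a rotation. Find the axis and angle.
axis = (-0.5467, 0.2602, 0.7959), θ = 157°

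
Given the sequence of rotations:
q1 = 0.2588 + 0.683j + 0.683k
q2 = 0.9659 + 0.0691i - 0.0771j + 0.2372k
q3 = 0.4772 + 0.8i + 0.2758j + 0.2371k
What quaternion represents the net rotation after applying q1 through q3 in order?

q2 · q1 = 0.1406 - 0.1968i + 0.5926j + 0.7683k
q3 · q2 · q1 = -0.1211 + 0.09i - 0.3397j + 0.9283k
-0.1211 + 0.09i - 0.3397j + 0.9283k


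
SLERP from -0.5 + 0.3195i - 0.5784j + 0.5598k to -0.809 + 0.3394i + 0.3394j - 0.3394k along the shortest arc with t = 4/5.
-0.8896 + 0.4047i + 0.147j - 0.1523k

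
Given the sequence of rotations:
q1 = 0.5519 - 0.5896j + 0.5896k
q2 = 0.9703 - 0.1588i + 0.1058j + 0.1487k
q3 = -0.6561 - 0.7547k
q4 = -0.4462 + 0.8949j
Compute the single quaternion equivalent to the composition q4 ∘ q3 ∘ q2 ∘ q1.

q2 · q1 = 0.5102 + 0.0624i - 0.4201j + 0.7478k
q3 · q2 · q1 = 0.2296 - 0.358i + 0.2285j - 0.8757k
q4 · q3 · q2 · q1 = -0.3069 - 0.6239i + 0.1035j + 0.7111k
-0.3069 - 0.6239i + 0.1035j + 0.7111k


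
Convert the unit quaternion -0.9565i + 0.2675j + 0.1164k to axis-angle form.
axis = (-0.9565, 0.2675, 0.1164), θ = π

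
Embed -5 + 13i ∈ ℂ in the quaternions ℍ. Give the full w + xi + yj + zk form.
-5 + 13i + 0j + 0k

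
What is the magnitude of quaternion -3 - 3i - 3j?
√27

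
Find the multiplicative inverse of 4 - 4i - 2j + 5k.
0.0656 + 0.0656i + 0.0328j - 0.082k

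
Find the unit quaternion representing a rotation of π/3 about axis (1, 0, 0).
0.866 + 0.5i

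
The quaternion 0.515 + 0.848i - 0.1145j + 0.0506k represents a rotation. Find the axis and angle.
axis = (0.9893, -0.1336, 0.059), θ = 118°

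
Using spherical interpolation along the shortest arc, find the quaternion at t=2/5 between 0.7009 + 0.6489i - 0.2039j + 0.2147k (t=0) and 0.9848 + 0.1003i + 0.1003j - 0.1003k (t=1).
0.8788 + 0.4597i - 0.087j + 0.0939k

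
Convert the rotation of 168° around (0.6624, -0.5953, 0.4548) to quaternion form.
0.1045 + 0.6588i - 0.592j + 0.4523k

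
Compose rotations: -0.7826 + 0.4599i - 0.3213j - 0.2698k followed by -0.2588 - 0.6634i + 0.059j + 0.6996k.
0.7153 + 0.609i + 0.1797j - 0.2917k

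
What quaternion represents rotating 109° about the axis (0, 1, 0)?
0.5807 + 0.8141j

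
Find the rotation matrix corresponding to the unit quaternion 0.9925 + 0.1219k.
[[0.9703, -0.242, 0], [0.242, 0.9703, 0], [0, 0, 1]]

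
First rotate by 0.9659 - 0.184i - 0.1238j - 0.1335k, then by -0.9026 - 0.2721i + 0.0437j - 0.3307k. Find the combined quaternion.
-0.9606 - 0.1435i + 0.1785j - 0.1572k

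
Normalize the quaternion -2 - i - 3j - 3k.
-0.417 - 0.2085i - 0.6255j - 0.6255k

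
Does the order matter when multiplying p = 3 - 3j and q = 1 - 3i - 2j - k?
Yes: pq = -3 - 6i - 9j - 12k ≠ -3 - 12i - 9j + 6k = qp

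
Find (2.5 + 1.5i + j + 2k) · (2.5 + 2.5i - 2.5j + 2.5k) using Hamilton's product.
17.5i - 2.5j + 5k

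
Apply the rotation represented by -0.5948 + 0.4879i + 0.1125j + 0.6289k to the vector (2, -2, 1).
(-0.869, -0.021, 2.871)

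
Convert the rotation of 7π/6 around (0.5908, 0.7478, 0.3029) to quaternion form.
-0.2588 + 0.5707i + 0.7223j + 0.2926k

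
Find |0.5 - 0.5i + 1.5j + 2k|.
2.598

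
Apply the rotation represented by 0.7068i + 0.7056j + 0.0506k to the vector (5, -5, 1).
(-4.92, 5.08, -0.994)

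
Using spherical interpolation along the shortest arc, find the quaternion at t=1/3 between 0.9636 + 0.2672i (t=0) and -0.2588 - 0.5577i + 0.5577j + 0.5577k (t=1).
0.8409 + 0.4331i - 0.2295j - 0.2295k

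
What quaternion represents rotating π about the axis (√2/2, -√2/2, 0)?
0.7071i - 0.7071j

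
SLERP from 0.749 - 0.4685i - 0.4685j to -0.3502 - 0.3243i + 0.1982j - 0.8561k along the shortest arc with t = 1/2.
0.7086 - 0.093i - 0.4298j + 0.5519k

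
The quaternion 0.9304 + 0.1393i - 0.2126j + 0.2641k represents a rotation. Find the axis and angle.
axis = (0.38, -0.58, 0.7205), θ = 43°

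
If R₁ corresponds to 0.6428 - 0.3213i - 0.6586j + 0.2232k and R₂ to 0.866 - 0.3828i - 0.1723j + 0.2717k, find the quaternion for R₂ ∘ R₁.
0.2596 - 0.3838i - 0.683j + 0.5647k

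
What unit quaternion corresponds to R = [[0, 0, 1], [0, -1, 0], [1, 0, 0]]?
0.7071i + 0.7071k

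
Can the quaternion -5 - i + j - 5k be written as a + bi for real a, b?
No. The quaternion -5 - i + j - 5k has j-coefficient y = 1 and k-coefficient z = -5, not both zero, so it does not lie in the complex subalgebra spanned by 1 and i.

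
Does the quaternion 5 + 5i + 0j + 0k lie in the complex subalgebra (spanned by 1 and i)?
Yes. The quaternion 5 + 5i has j- and k-coefficients y = z = 0, so it lies in the complex subalgebra spanned by 1 and i.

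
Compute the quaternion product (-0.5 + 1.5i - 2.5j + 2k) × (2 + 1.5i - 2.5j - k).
-7.5 + 9.75i + 0.75j + 4.5k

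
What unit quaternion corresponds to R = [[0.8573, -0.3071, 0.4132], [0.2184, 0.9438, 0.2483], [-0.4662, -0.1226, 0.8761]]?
0.9588 - 0.0967i + 0.2293j + 0.137k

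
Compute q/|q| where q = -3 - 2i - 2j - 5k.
-0.4629 - 0.3086i - 0.3086j - 0.7715k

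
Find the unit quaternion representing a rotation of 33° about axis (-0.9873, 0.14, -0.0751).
0.9588 - 0.2804i + 0.0398j - 0.0213k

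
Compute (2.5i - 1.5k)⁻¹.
-0.2941i + 0.1765k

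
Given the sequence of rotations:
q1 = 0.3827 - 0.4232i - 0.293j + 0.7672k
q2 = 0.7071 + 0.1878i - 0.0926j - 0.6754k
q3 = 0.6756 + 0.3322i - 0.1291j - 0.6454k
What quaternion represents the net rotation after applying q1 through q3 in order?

q2 · q1 = 0.8411 - 0.4963i - 0.1009j + 0.1898k
q3 · q2 · q1 = 0.8426 - 0.1455i + 0.0805j - 0.5122k
0.8426 - 0.1455i + 0.0805j - 0.5122k


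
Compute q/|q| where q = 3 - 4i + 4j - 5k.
0.3693 - 0.4924i + 0.4924j - 0.6155k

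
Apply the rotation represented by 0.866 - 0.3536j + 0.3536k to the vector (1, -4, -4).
(5.399, -1.387, -1.387)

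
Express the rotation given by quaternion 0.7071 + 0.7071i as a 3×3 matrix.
[[1, 0, 0], [0, 0, -1], [0, 1, 0]]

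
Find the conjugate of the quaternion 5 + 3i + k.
5 - 3i - k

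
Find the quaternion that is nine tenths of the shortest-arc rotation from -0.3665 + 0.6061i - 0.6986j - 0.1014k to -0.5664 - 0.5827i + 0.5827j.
0.4835 + 0.6134i - 0.6243j - 0.012k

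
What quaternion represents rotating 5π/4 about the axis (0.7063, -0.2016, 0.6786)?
-0.3827 + 0.6525i - 0.1863j + 0.6269k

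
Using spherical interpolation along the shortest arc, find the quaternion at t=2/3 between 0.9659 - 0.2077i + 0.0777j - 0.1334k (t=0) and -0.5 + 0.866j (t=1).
0.7739 - 0.0849i - 0.6252j - 0.0545k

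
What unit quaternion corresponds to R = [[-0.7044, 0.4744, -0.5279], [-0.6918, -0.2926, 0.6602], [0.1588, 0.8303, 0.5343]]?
-0.3665 - 0.116i + 0.4684j + 0.7955k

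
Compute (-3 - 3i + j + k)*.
-3 + 3i - j - k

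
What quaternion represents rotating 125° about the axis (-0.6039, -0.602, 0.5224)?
0.4617 - 0.5357i - 0.534j + 0.4634k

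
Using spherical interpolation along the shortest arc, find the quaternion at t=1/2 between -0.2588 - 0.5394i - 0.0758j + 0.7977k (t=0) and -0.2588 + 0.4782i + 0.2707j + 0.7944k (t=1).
-0.3069 - 0.0363i + 0.1156j + 0.944k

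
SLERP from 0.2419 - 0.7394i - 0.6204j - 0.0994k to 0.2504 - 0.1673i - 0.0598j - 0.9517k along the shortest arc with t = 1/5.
0.2797 - 0.6992i - 0.5656j - 0.3362k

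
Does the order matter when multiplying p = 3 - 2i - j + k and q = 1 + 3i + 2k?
Yes: pq = 7 + 5i + 6j + 10k ≠ 7 + 9i - 8j + 4k = qp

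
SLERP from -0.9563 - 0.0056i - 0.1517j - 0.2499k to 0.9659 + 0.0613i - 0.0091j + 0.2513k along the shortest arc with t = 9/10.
-0.9662 - 0.0558i - 0.007j - 0.2515k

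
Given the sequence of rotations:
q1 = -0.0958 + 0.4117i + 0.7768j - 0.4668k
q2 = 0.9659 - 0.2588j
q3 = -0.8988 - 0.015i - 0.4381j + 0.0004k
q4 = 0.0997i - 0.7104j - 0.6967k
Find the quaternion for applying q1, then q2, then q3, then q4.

q2 · q1 = 0.1085 + 0.5185i + 0.7751j - 0.3443k
q3 · q2 · q1 = 0.25 - 0.3171i - 0.7492j + 0.525k
q4 · q3 · q2 · q1 = -0.1348 - 0.87i - 0.009j - 0.4741k
-0.1348 - 0.87i - 0.009j - 0.4741k


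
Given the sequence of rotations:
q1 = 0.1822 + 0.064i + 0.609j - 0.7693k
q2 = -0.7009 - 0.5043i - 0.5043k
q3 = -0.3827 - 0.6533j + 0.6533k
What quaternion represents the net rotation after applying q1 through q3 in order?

q2 · q1 = -0.4834 + 0.1704i - 0.8471j + 0.1402k
q3 · q2 · q1 = -0.46 + 0.3966i + 0.7513j - 0.2581k
-0.46 + 0.3966i + 0.7513j - 0.2581k


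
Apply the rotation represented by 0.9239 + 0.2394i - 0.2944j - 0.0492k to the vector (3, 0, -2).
(3.601, 0.131, 0.137)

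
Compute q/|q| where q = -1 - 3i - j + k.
-0.2887 - 0.866i - 0.2887j + 0.2887k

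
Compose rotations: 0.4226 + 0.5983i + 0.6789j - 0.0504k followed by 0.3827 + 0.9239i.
-0.391 + 0.6194i + 0.3064j + 0.6079k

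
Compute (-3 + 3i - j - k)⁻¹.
-0.15 - 0.15i + 0.05j + 0.05k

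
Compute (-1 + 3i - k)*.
-1 - 3i + k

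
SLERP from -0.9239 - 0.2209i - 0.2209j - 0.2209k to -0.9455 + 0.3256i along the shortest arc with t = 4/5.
-0.9732 + 0.2199i - 0.0472j - 0.0472k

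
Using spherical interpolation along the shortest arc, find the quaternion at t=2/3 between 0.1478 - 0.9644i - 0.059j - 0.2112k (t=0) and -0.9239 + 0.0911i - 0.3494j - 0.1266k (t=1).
0.8189 - 0.5129i + 0.2574j + 0.0069k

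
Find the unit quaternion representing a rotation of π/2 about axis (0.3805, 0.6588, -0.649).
0.7071 + 0.2691i + 0.4658j - 0.4589k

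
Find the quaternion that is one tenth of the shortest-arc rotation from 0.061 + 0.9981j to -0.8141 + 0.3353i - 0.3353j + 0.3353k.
0.1611 - 0.0426i + 0.9851j - 0.0426k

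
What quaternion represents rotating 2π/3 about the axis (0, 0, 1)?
0.5 + 0.866k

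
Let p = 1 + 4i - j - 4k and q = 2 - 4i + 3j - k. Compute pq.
17 + 17i + 21j - k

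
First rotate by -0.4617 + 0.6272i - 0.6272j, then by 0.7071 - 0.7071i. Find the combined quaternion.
0.117 + 0.77i - 0.4435j + 0.4435k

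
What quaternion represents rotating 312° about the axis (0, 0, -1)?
-0.9135 - 0.4067k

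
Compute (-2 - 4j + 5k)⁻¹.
-0.0444 + 0.0889j - 0.1111k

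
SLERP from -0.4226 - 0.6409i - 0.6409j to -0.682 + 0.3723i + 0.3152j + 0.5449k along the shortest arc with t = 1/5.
-0.1944 - 0.693i - 0.6769j - 0.1543k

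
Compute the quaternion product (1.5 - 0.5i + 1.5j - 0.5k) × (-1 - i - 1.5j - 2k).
-0.75 - 4.75i - 4.25j - 0.25k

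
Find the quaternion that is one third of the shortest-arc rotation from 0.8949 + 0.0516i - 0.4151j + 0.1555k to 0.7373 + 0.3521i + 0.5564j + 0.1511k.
0.9638 + 0.1793i - 0.0881j + 0.1767k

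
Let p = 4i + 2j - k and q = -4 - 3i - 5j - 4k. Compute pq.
18 - 29i + 11j - 10k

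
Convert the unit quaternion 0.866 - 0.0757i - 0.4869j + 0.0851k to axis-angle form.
axis = (-0.1514, -0.9737, 0.1702), θ = π/3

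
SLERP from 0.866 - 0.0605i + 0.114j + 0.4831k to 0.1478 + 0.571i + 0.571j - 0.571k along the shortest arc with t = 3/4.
0.1779 - 0.5314i - 0.469j + 0.6826k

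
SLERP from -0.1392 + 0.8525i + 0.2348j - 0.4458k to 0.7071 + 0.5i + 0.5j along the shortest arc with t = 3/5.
0.4209 + 0.7536i + 0.4574j - 0.2137k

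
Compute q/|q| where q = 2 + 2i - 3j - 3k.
0.3922 + 0.3922i - 0.5883j - 0.5883k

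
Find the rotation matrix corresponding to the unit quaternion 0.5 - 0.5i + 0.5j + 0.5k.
[[0, -1, 0], [0, 0, 1], [-1, 0, 0]]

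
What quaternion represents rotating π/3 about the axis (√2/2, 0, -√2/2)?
0.866 + 0.3536i - 0.3536k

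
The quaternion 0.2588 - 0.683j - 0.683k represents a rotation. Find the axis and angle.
axis = (0, -√2/2, -√2/2), θ = 5π/6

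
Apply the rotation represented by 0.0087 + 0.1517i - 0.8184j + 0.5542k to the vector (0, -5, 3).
(1.751, -4.428, 3.366)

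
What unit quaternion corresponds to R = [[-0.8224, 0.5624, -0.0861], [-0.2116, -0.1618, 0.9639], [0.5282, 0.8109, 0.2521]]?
-0.2588 + 0.1478i + 0.5934j + 0.7477k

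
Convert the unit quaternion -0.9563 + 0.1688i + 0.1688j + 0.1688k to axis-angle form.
axis = (√3/3, √3/3, √3/3), θ = 326°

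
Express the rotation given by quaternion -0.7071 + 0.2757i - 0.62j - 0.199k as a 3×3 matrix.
[[0.152, -0.6233, 0.7671], [-0.0604, 0.7688, 0.6367], [-0.9865, -0.1431, 0.0792]]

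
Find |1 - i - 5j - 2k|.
√31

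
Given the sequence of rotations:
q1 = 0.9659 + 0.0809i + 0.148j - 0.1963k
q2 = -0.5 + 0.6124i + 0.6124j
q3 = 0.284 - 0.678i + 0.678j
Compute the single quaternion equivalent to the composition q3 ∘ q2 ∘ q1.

q2 · q1 = -0.6231 + 0.4309i + 0.6377j + 0.1392k
q3 · q2 · q1 = -0.3172 + 0.6392i - 0.147j - 0.685k
-0.3172 + 0.6392i - 0.147j - 0.685k


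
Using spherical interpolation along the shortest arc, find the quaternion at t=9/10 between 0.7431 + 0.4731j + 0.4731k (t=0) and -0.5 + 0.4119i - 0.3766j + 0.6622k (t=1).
0.581 - 0.3949i + 0.4258j - 0.5703k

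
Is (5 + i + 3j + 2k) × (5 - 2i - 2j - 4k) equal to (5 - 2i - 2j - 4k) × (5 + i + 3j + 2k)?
No: pq = 41 - 13i + 5j - 6k ≠ 41 + 3i + 5j - 14k = qp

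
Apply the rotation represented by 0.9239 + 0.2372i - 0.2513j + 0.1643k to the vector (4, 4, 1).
(1.201, 3.551, 4.353)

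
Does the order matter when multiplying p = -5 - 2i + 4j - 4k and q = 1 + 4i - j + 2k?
Yes: pq = 15 - 18i - 3j - 28k ≠ 15 - 26i + 21j = qp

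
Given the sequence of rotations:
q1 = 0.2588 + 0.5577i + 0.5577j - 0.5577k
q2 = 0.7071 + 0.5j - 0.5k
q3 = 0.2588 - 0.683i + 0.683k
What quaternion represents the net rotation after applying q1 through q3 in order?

q2 · q1 = -0.3747 + 0.3943i + 0.2449j - 0.8026k
q3 · q2 · q1 = 0.7205 + 0.1907i - 0.2155j - 0.6309k
0.7205 + 0.1907i - 0.2155j - 0.6309k


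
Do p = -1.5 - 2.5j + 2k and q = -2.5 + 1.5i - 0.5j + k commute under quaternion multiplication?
No: pq = 0.5 - 3.75i + 10j - 2.75k ≠ 0.5 - 0.75i + 4j - 10.25k = qp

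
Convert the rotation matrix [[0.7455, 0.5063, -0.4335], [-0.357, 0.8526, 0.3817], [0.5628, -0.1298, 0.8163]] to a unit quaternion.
0.9239 - 0.1384i - 0.2696j - 0.2336k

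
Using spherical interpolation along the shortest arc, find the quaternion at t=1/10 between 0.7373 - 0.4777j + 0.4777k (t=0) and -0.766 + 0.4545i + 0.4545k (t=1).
0.7978 - 0.0588i - 0.4527j + 0.3939k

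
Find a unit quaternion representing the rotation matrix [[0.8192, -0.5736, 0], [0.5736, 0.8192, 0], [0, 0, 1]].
0.9537 + 0.3007k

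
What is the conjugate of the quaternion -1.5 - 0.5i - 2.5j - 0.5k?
-1.5 + 0.5i + 2.5j + 0.5k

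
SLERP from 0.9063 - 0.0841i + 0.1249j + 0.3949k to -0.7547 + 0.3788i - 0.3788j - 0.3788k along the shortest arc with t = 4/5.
0.7968 - 0.3236i + 0.332j + 0.3876k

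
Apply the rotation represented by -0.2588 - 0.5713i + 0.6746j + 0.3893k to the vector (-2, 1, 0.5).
(-0.54, 2.103, 0.731)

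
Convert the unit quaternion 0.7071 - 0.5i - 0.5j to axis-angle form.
axis = (-√2/2, -√2/2, 0), θ = π/2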